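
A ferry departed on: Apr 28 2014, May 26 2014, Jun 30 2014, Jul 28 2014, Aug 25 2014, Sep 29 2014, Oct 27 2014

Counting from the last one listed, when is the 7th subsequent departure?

Every date is a Monday; gaps 28, 35, 28, 28, 35, 28 days.
Each is the last Monday of its month (at least one falls on the 29th or later, ruling out '4th Monday').
Last Monday of November 2014: Nov 24 2014.
December 2014 ends with Monday Dec 29 2014.
January 2015 ends with Monday Jan 26 2015.
Last Monday of February 2015: Feb 23 2015.
March 2015 ends with Monday Mar 30 2015.
Last Monday of April 2015: Apr 27 2015.
Last Monday of May 2015: May 25 2015.

May 25 2015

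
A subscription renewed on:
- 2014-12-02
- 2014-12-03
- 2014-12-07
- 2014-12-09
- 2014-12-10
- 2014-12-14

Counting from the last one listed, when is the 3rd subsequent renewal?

2014-12-21

Gaps: 1, 4, 2, 1, 4 days — not constant, but cyclic with period 3.
The events fall on every Tuesday, Wednesday and Sunday.
Next Tuesday: 2014-12-16.
The following Wednesday is 2014-12-17.
The following Sunday is 2014-12-21.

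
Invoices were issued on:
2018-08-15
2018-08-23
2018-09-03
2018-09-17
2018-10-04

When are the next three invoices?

Gaps: 8, 11, 14, 17 days — each gap is 3 larger than the previous one.
Next gap: 20 days. 2018-10-04 + 20 days = 2018-10-24.
Next gap: 23 days. 2018-10-24 + 23 days = 2018-11-16.
Next gap: 26 days. 2018-11-16 + 26 days = 2018-12-12.

2018-10-24, 2018-11-16, 2018-12-12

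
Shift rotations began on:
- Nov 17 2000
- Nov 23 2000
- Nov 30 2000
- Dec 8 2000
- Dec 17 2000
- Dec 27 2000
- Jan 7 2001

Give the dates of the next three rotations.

Intervals are 6, 7, 8, 9, 10, 11 days — an arithmetic progression with common difference 1.
Next gap: 12 days. Jan 7 2001 + 12 days = Jan 19 2001.
Next gap: 13 days. Jan 19 2001 + 13 days = Feb 1 2001.
Next gap: 14 days. Feb 1 2001 + 14 days = Feb 15 2001.

Jan 19 2001, Feb 1 2001, Feb 15 2001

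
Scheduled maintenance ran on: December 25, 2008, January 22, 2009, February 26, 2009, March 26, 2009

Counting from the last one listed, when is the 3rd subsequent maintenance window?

These are Thursdays at 28- or 35-day spacing (28, 35, 28).
The pattern: 4th Thursday of the month.
April 2009 — 4th Thursday is April 23, 2009.
May 2009 — 4th Thursday is May 28, 2009.
4th Thursday of June 2009: June 25, 2009.

June 25, 2009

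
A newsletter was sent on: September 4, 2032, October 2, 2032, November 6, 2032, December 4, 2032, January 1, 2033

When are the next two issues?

February 5, 2033; March 5, 2033

All dates are Saturdays, 28, 35, 28, 28 days apart.
Specifically, the 1st Saturday of each month.
February 2033 — 1st Saturday is February 5, 2033.
1st Saturday of March 2033: March 5, 2033.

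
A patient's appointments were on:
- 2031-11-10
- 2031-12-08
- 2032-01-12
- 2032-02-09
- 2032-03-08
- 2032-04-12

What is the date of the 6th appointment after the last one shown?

2032-10-11

All dates are Mondays, 28, 35, 28, 28, 35 days apart.
Specifically, the 2nd Monday of each month.
May 2032 — 2nd Monday is 2032-05-10.
June 2032 — 2nd Monday is 2032-06-14.
2nd Monday of July 2032: 2032-07-12.
2nd Monday of August 2032: 2032-08-09.
2nd Monday of September 2032: 2032-09-13.
2nd Monday of October 2032: 2032-10-11.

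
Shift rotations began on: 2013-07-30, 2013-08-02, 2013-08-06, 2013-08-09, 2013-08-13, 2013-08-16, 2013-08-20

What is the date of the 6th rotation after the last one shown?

2013-09-10

Every event lands on a Tuesday or Friday (gaps cycle 3, 4, 3, 4, 3, 4).
So the schedule is: every Tuesday and Friday.
The following Friday is 2013-08-23.
Next Tuesday: 2013-08-27.
The following Friday is 2013-08-30.
The following Tuesday is 2013-09-03.
Next Friday: 2013-09-06.
The following Tuesday is 2013-09-10.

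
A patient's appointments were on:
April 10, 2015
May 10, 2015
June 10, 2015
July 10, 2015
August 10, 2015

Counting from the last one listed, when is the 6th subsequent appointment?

February 10, 2016

The day-of-month is always 10 (30, 31, 30, 31 days between events).
So this recurs on the 10th of each month.
Next: September 2015 → September 10, 2015.
October 2015: October 10, 2015.
Next: November 2015 → November 10, 2015.
Next: December 2015 → December 10, 2015.
Next: January 2016 → January 10, 2016.
Next: February 2016 → February 10, 2016.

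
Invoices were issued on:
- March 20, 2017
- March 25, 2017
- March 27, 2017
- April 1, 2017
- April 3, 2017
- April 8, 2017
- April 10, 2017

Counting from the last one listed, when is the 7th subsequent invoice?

Every event lands on a Monday or Saturday (gaps cycle 5, 2, 5, 2, 5, 2).
So the schedule is: every Monday and Saturday.
The following Saturday is April 15, 2017.
Next Monday: April 17, 2017.
The following Saturday is April 22, 2017.
Next Monday: April 24, 2017.
The following Saturday is April 29, 2017.
Next Monday: May 1, 2017.
Next Saturday: May 6, 2017.

May 6, 2017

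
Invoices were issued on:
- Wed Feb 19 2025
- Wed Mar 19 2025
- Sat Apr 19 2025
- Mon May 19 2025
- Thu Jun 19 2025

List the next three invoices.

Sat Jul 19 2025, Tue Aug 19 2025, Fri Sep 19 2025

The day-of-month is always 19 (28, 31, 30, 31 days between events).
So this recurs on the 19th of each month.
Next: July 2025 → Sat Jul 19 2025.
Next: August 2025 → Tue Aug 19 2025.
September 2025: Fri Sep 19 2025.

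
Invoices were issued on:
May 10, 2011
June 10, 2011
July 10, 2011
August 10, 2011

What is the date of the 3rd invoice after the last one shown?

Gaps: 31, 30, 31 days — not constant. Every event is on the 10th of the month.
Pattern: the 10th of each month.
Next: September 2011 → September 10, 2011.
Next: October 2011 → October 10, 2011.
November 2011: November 10, 2011.

November 10, 2011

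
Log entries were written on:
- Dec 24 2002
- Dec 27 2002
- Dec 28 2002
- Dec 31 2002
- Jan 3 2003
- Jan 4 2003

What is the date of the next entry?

Jan 7 2003

Every event lands on a Tuesday or Friday or Saturday (gaps cycle 3, 1, 3, 3, 1).
So the schedule is: every Tuesday, Friday and Saturday.
Next Tuesday: Jan 7 2003.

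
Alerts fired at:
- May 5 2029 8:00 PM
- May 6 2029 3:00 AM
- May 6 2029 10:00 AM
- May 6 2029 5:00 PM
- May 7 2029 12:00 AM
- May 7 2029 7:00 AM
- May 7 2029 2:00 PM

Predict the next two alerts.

The interval is a steady 7 hours (7, 7, 7, 7, 7, 7).
May 7 2029 2:00 PM + 7 h = May 7 2029 9:00 PM.
May 7 2029 9:00 PM + 7 h = May 8 2029 4:00 AM.

May 7 2029 9:00 PM, May 8 2029 4:00 AM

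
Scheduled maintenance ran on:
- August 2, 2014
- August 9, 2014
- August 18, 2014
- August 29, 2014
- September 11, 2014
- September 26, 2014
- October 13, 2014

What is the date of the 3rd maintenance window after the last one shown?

The spacing grows by 2 each time: 7, 9, 11, 13, 15, 17 days.
Next gap: 19 days. October 13, 2014 + 19 days = November 1, 2014.
Next gap: 21 days. November 1, 2014 + 21 days = November 22, 2014.
Next gap: 23 days. November 22, 2014 + 23 days = December 15, 2014.

December 15, 2014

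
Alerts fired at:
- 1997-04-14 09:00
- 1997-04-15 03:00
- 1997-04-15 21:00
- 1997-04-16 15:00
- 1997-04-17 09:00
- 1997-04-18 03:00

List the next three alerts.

Spacing: 18, 18, 18, 18, 18 h — constant 18 h.
1997-04-18 03:00 + 18 h = 1997-04-18 21:00.
1997-04-18 21:00 + 18 h = 1997-04-19 15:00.
1997-04-19 15:00 + 18 h = 1997-04-20 09:00.

1997-04-18 21:00, 1997-04-19 15:00, 1997-04-20 09:00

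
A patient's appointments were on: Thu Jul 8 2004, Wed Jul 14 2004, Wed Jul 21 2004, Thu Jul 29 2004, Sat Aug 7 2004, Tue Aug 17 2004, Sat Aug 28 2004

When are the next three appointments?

The spacing grows by 1 each time: 6, 7, 8, 9, 10, 11 days.
Next gap: 12 days. Sat Aug 28 2004 + 12 days = Thu Sep 9 2004.
Next gap: 13 days. Thu Sep 9 2004 + 13 days = Wed Sep 22 2004.
Next gap: 14 days. Wed Sep 22 2004 + 14 days = Wed Oct 6 2004.

Thu Sep 9 2004, Wed Sep 22 2004, Wed Oct 6 2004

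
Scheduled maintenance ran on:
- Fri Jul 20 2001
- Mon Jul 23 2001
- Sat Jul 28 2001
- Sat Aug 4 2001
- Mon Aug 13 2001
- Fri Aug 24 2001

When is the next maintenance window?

Thu Sep 6 2001

The spacing grows by 2 each time: 3, 5, 7, 9, 11 days.
Next gap: 13 days. Fri Aug 24 2001 + 13 days = Thu Sep 6 2001.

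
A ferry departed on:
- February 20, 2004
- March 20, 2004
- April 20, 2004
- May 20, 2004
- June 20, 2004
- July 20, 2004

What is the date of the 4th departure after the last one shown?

Gaps: 29, 31, 30, 31, 30 days — not constant. Every event is on the 20th of the month.
Pattern: the 20th of each month.
August 2004: August 20, 2004.
September 2004: September 20, 2004.
October 2004: October 20, 2004.
Next: November 2004 → November 20, 2004.

November 20, 2004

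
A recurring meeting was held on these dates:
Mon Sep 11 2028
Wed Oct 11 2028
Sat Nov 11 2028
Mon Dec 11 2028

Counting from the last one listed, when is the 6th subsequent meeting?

Mon Jun 11 2029

Gaps: 30, 31, 30 days — not constant. Every event is on the 11th of the month.
Pattern: the 11th of each month.
Next: January 2029 → Thu Jan 11 2029.
February 2029: Sun Feb 11 2029.
Next: March 2029 → Sun Mar 11 2029.
April 2029: Wed Apr 11 2029.
May 2029: Fri May 11 2029.
June 2029: Mon Jun 11 2029.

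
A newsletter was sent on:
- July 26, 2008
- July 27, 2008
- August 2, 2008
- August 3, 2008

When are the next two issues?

August 9, 2008; August 10, 2008

Every event lands on a Saturday or Sunday (gaps cycle 1, 6, 1).
So the schedule is: every Saturday and Sunday.
The following Saturday is August 9, 2008.
Next Sunday: August 10, 2008.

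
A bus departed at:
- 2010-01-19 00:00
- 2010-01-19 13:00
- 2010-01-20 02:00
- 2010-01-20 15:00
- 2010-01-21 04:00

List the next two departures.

2010-01-21 17:00, 2010-01-22 06:00

Gaps: 13, 13, 13, 13 hours — each event is 13 hours after the previous one.
2010-01-21 04:00 + 13 h = 2010-01-21 17:00.
2010-01-21 17:00 + 13 h = 2010-01-22 06:00.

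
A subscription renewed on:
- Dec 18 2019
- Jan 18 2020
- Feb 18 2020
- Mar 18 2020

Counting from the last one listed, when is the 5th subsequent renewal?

Each date is the 18th; the gaps (31, 31, 29) track the month lengths.
The rule is the 18th of each month.
Next: April 2020 → Apr 18 2020.
Next: May 2020 → May 18 2020.
June 2020: Jun 18 2020.
Next: July 2020 → Jul 18 2020.
August 2020: Aug 18 2020.

Aug 18 2020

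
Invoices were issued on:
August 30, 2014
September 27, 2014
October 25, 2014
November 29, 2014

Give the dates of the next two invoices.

December 27, 2014; January 31, 2015

These are Saturdays with 28, 28, 35-day gaps.
Each is the final Saturday of its month — August 30, 2014 is past the 28th, so '4th Saturday' doesn't fit.
Last Saturday of December 2014: December 27, 2014.
January 2015 ends with Saturday January 31, 2015.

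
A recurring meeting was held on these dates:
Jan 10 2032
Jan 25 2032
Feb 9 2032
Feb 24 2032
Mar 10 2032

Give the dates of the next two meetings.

Every event comes 15 days after the last (15, 15, 15, 15).
Mar 10 2032 + 15 days = Mar 25 2032.
Mar 25 2032 + 15 days = Apr 9 2032.

Mar 25 2032, Apr 9 2032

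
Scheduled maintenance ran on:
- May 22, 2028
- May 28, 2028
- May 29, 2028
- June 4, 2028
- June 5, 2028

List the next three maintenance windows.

The gap pattern 6, 1, 6, 1 repeats every 2 events.
These are the Mondays and Sundays of each week.
Next Sunday: June 11, 2028.
The following Monday is June 12, 2028.
The following Sunday is June 18, 2028.

June 11, 2028; June 12, 2028; June 18, 2028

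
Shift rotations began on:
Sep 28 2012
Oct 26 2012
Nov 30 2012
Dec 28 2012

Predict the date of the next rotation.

All Fridays; the gaps (28, 35, 28) vary with month length.
This is the last Friday of each month.
Last Friday of January 2013: Jan 25 2013.

Jan 25 2013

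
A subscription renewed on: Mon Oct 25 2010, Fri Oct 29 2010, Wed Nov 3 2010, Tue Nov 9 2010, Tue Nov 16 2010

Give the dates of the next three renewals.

Wed Nov 24 2010, Fri Dec 3 2010, Mon Dec 13 2010

Gaps: 4, 5, 6, 7 days — each gap is 1 larger than the previous one.
Next gap: 8 days. Tue Nov 16 2010 + 8 days = Wed Nov 24 2010.
Next gap: 9 days. Wed Nov 24 2010 + 9 days = Fri Dec 3 2010.
Next gap: 10 days. Fri Dec 3 2010 + 10 days = Mon Dec 13 2010.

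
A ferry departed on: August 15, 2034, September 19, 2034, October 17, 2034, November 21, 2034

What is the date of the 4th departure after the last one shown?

March 20, 2035

These are Tuesdays at 28- or 35-day spacing (35, 28, 35).
The pattern: 3rd Tuesday of the month.
December 2034 — 3rd Tuesday is December 19, 2034.
3rd Tuesday of January 2035: January 16, 2035.
3rd Tuesday of February 2035: February 20, 2035.
3rd Tuesday of March 2035: March 20, 2035.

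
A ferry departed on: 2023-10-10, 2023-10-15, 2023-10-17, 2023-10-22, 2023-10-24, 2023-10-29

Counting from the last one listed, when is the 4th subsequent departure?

2023-11-12

The gap pattern 5, 2, 5, 2, 5 repeats every 2 events.
These are the Tuesdays and Sundays of each week.
Next Tuesday: 2023-10-31.
The following Sunday is 2023-11-05.
The following Tuesday is 2023-11-07.
The following Sunday is 2023-11-12.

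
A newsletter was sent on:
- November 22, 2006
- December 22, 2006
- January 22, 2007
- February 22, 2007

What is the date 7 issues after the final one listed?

September 22, 2007

Each date is the 22nd; the gaps (30, 31, 31) track the month lengths.
The rule is the 22nd of each month.
March 2007: March 22, 2007.
Next: April 2007 → April 22, 2007.
May 2007: May 22, 2007.
June 2007: June 22, 2007.
Next: July 2007 → July 22, 2007.
August 2007: August 22, 2007.
September 2007: September 22, 2007.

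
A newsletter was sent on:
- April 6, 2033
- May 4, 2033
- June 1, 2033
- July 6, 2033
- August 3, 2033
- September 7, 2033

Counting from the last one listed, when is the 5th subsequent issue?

These are Wednesdays at 28- or 35-day spacing (28, 28, 35, 28, 35).
The pattern: 1st Wednesday of the month.
1st Wednesday of October 2033: October 5, 2033.
1st Wednesday of November 2033: November 2, 2033.
1st Wednesday of December 2033: December 7, 2033.
1st Wednesday of January 2034: January 4, 2034.
February 2034 — 1st Wednesday is February 1, 2034.

February 1, 2034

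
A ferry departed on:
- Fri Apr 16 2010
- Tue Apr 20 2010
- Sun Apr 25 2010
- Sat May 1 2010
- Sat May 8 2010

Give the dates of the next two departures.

Intervals are 4, 5, 6, 7 days — an arithmetic progression with common difference 1.
Next gap: 8 days. Sat May 8 2010 + 8 days = Sun May 16 2010.
Next gap: 9 days. Sun May 16 2010 + 9 days = Tue May 25 2010.

Sun May 16 2010, Tue May 25 2010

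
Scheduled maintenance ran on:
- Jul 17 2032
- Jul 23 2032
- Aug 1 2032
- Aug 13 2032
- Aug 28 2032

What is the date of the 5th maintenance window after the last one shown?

Dec 26 2032

The spacing grows by 3 each time: 6, 9, 12, 15 days.
Next gap: 18 days. Aug 28 2032 + 18 days = Sep 15 2032.
Next gap: 21 days. Sep 15 2032 + 21 days = Oct 6 2032.
Next gap: 24 days. Oct 6 2032 + 24 days = Oct 30 2032.
Next gap: 27 days. Oct 30 2032 + 27 days = Nov 26 2032.
Next gap: 30 days. Nov 26 2032 + 30 days = Dec 26 2032.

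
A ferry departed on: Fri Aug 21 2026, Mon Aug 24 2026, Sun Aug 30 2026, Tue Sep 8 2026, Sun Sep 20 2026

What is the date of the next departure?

Mon Oct 5 2026

Gaps: 3, 6, 9, 12 days — each gap is 3 larger than the previous one.
Next gap: 15 days. Sun Sep 20 2026 + 15 days = Mon Oct 5 2026.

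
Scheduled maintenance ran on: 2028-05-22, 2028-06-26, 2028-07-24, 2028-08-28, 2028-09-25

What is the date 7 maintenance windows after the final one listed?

2029-04-23

Gaps: 35, 28, 35, 28 days — a mix of 28 and 35. Every date is a Monday.
Each is the 4th Monday of its month.
4th Monday of October 2028: 2028-10-23.
4th Monday of November 2028: 2028-11-27.
4th Monday of December 2028: 2028-12-25.
January 2029 — 4th Monday is 2029-01-22.
February 2029 — 4th Monday is 2029-02-26.
March 2029 — 4th Monday is 2029-03-26.
4th Monday of April 2029: 2029-04-23.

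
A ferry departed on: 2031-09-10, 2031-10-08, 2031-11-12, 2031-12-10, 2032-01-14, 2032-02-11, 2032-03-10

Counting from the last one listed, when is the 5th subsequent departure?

All dates are Wednesdays, 28, 35, 28, 35, 28, 28 days apart.
Specifically, the 2nd Wednesday of each month.
2nd Wednesday of April 2032: 2032-04-14.
May 2032 — 2nd Wednesday is 2032-05-12.
June 2032 — 2nd Wednesday is 2032-06-09.
July 2032 — 2nd Wednesday is 2032-07-14.
August 2032 — 2nd Wednesday is 2032-08-11.

2032-08-11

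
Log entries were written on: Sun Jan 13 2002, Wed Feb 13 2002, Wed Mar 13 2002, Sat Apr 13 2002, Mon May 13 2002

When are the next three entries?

Thu Jun 13 2002, Sat Jul 13 2002, Tue Aug 13 2002

Gaps: 31, 28, 31, 30 days — not constant. Every event is on the 13th of the month.
Pattern: the 13th of each month.
Next: June 2002 → Thu Jun 13 2002.
July 2002: Sat Jul 13 2002.
Next: August 2002 → Tue Aug 13 2002.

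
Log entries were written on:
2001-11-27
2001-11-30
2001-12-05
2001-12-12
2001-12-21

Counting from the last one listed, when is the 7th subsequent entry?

Intervals are 3, 5, 7, 9 days — an arithmetic progression with common difference 2.
Next gap: 11 days. 2001-12-21 + 11 days = 2002-01-01.
Next gap: 13 days. 2002-01-01 + 13 days = 2002-01-14.
Next gap: 15 days. 2002-01-14 + 15 days = 2002-01-29.
Next gap: 17 days. 2002-01-29 + 17 days = 2002-02-15.
Next gap: 19 days. 2002-02-15 + 19 days = 2002-03-06.
Next gap: 21 days. 2002-03-06 + 21 days = 2002-03-27.
Next gap: 23 days. 2002-03-27 + 23 days = 2002-04-19.

2002-04-19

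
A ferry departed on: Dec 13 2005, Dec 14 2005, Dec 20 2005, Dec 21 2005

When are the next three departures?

Gaps: 1, 6, 1 days — not constant, but cyclic with period 2.
The events fall on every Tuesday and Wednesday.
Next Tuesday: Dec 27 2005.
The following Wednesday is Dec 28 2005.
The following Tuesday is Jan 3 2006.

Dec 27 2005, Dec 28 2005, Jan 3 2006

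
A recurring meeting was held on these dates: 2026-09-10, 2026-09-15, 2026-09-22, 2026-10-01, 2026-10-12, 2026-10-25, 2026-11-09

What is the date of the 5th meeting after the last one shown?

2027-02-22

The spacing grows by 2 each time: 5, 7, 9, 11, 13, 15 days.
Next gap: 17 days. 2026-11-09 + 17 days = 2026-11-26.
Next gap: 19 days. 2026-11-26 + 19 days = 2026-12-15.
Next gap: 21 days. 2026-12-15 + 21 days = 2027-01-05.
Next gap: 23 days. 2027-01-05 + 23 days = 2027-01-28.
Next gap: 25 days. 2027-01-28 + 25 days = 2027-02-22.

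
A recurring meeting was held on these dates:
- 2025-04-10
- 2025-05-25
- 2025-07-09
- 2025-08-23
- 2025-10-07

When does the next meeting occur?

Gaps between consecutive events: 45, 45, 45, 45 days — a constant 45-day interval.
2025-10-07 + 45 days = 2025-11-21.

2025-11-21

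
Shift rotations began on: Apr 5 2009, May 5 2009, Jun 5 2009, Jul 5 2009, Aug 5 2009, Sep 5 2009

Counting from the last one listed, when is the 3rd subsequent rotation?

Dec 5 2009

The day-of-month is always 5 (30, 31, 30, 31, 31 days between events).
So this recurs on the 5th of each month.
October 2009: Oct 5 2009.
Next: November 2009 → Nov 5 2009.
December 2009: Dec 5 2009.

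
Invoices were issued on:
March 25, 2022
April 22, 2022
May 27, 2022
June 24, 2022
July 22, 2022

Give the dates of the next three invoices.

All dates are Fridays, 28, 35, 28, 28 days apart.
Specifically, the 4th Friday of each month.
4th Friday of August 2022: August 26, 2022.
4th Friday of September 2022: September 23, 2022.
4th Friday of October 2022: October 28, 2022.

August 26, 2022; September 23, 2022; October 28, 2022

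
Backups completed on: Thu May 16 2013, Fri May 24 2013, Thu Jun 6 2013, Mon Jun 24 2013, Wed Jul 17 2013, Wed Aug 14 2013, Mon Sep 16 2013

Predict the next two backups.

Thu Oct 24 2013, Fri Dec 6 2013

Intervals are 8, 13, 18, 23, 28, 33 days — an arithmetic progression with common difference 5.
Next gap: 38 days. Mon Sep 16 2013 + 38 days = Thu Oct 24 2013.
Next gap: 43 days. Thu Oct 24 2013 + 43 days = Fri Dec 6 2013.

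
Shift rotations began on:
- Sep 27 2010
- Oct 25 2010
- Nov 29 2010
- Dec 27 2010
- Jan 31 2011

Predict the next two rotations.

These are Mondays with 28, 35, 28, 35-day gaps.
Each is the final Monday of its month — Nov 29 2010 is past the 28th, so '4th Monday' doesn't fit.
Last Monday of February 2011: Feb 28 2011.
March 2011 ends with Monday Mar 28 2011.

Feb 28 2011, Mar 28 2011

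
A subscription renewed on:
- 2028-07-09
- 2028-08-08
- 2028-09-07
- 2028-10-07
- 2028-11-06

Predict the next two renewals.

2028-12-06, 2029-01-05

Every event comes 30 days after the last (30, 30, 30, 30).
2028-11-06 + 30 days = 2028-12-06.
2028-12-06 + 30 days = 2029-01-05.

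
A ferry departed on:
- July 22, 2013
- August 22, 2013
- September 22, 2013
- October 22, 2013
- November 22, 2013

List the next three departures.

The day-of-month is always 22 (31, 31, 30, 31 days between events).
So this recurs on the 22nd of each month.
Next: December 2013 → December 22, 2013.
January 2014: January 22, 2014.
Next: February 2014 → February 22, 2014.

December 22, 2013; January 22, 2014; February 22, 2014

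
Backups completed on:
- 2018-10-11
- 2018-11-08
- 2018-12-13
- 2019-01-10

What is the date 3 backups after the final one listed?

These are Thursdays at 28- or 35-day spacing (28, 35, 28).
The pattern: 2nd Thursday of the month.
February 2019 — 2nd Thursday is 2019-02-14.
2nd Thursday of March 2019: 2019-03-14.
April 2019 — 2nd Thursday is 2019-04-11.

2019-04-11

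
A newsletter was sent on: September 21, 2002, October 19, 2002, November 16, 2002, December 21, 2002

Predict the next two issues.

January 18, 2003; February 15, 2003

All dates are Saturdays, 28, 28, 35 days apart.
Specifically, the 3rd Saturday of each month.
3rd Saturday of January 2003: January 18, 2003.
3rd Saturday of February 2003: February 15, 2003.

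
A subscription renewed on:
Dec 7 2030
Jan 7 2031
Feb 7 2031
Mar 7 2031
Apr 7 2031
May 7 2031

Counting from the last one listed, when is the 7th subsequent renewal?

Gaps: 31, 31, 28, 31, 30 days — not constant. Every event is on the 7th of the month.
Pattern: the 7th of each month.
June 2031: Jun 7 2031.
July 2031: Jul 7 2031.
August 2031: Aug 7 2031.
Next: September 2031 → Sep 7 2031.
Next: October 2031 → Oct 7 2031.
November 2031: Nov 7 2031.
December 2031: Dec 7 2031.

Dec 7 2031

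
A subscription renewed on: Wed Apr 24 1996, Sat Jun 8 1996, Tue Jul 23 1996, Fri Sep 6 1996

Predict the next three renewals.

Gaps between consecutive events: 45, 45, 45 days — a constant 45-day interval.
Fri Sep 6 1996 + 45 days = Mon Oct 21 1996.
Mon Oct 21 1996 + 45 days = Thu Dec 5 1996.
Thu Dec 5 1996 + 45 days = Sun Jan 19 1997.

Mon Oct 21 1996, Thu Dec 5 1996, Sun Jan 19 1997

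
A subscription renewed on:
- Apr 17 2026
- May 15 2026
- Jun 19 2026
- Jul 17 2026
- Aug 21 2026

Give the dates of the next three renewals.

All dates are Fridays, 28, 35, 28, 35 days apart.
Specifically, the 3rd Friday of each month.
September 2026 — 3rd Friday is Sep 18 2026.
October 2026 — 3rd Friday is Oct 16 2026.
3rd Friday of November 2026: Nov 20 2026.

Sep 18 2026, Oct 16 2026, Nov 20 2026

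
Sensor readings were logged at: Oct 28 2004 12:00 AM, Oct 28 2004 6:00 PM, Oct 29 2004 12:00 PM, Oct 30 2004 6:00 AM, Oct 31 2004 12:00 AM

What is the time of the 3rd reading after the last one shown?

Gaps: 18, 18, 18, 18 hours — each event is 18 hours after the previous one.
Oct 31 2004 12:00 AM + 18 h = Oct 31 2004 6:00 PM.
Oct 31 2004 6:00 PM + 18 h = Nov 1 2004 12:00 PM.
Nov 1 2004 12:00 PM + 18 h = Nov 2 2004 6:00 AM.

Nov 2 2004 6:00 AM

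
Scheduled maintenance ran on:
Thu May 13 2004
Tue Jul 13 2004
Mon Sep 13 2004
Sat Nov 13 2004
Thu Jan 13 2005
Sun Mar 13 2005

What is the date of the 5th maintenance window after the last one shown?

Fri Jan 13 2006

The day-of-month is always 13 (61, 62, 61, 61, 59 days between events).
So this recurs on the 13th of every 2 months.
May 2005: Fri May 13 2005.
Next: July 2005 → Wed Jul 13 2005.
September 2005: Tue Sep 13 2005.
Next: November 2005 → Sun Nov 13 2005.
Next: January 2006 → Fri Jan 13 2006.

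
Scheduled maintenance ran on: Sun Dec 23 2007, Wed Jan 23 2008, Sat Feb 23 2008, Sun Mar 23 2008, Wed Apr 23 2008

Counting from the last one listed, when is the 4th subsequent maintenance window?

Gaps: 31, 31, 29, 31 days — not constant. Every event is on the 23rd of the month.
Pattern: the 23rd of each month.
May 2008: Fri May 23 2008.
June 2008: Mon Jun 23 2008.
Next: July 2008 → Wed Jul 23 2008.
Next: August 2008 → Sat Aug 23 2008.

Sat Aug 23 2008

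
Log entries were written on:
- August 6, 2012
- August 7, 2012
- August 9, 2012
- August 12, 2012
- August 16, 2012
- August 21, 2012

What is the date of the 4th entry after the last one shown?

September 20, 2012

The spacing grows by 1 each time: 1, 2, 3, 4, 5 days.
Next gap: 6 days. August 21, 2012 + 6 days = August 27, 2012.
Next gap: 7 days. August 27, 2012 + 7 days = September 3, 2012.
Next gap: 8 days. September 3, 2012 + 8 days = September 11, 2012.
Next gap: 9 days. September 11, 2012 + 9 days = September 20, 2012.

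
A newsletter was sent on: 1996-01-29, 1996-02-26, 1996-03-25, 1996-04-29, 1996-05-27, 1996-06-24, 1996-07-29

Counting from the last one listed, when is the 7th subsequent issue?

All Mondays; the gaps (28, 28, 35, 28, 28, 35) vary with month length.
This is the last Monday of each month.
Last Monday of August 1996: 1996-08-26.
Last Monday of September 1996: 1996-09-30.
October 1996 ends with Monday 1996-10-28.
Last Monday of November 1996: 1996-11-25.
Last Monday of December 1996: 1996-12-30.
January 1997 ends with Monday 1997-01-27.
Last Monday of February 1997: 1997-02-24.

1997-02-24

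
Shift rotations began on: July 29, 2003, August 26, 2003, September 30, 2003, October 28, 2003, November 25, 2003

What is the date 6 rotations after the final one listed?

May 25, 2004

Every date is a Tuesday; gaps 28, 35, 28, 28 days.
Each is the last Tuesday of its month (at least one falls on the 29th or later, ruling out '4th Tuesday').
December 2003 ends with Tuesday December 30, 2003.
Last Tuesday of January 2004: January 27, 2004.
Last Tuesday of February 2004: February 24, 2004.
March 2004 ends with Tuesday March 30, 2004.
April 2004 ends with Tuesday April 27, 2004.
May 2004 ends with Tuesday May 25, 2004.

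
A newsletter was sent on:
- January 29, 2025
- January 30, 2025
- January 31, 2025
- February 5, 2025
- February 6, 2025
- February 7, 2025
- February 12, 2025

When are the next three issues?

February 13, 2025; February 14, 2025; February 19, 2025

Gaps: 1, 1, 5, 1, 1, 5 days — not constant, but cyclic with period 3.
The events fall on every Wednesday, Thursday and Friday.
The following Thursday is February 13, 2025.
The following Friday is February 14, 2025.
The following Wednesday is February 19, 2025.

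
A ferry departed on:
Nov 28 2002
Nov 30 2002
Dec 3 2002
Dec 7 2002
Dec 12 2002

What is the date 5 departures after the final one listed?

Jan 21 2003

Gaps: 2, 3, 4, 5 days — each gap is 1 larger than the previous one.
Next gap: 6 days. Dec 12 2002 + 6 days = Dec 18 2002.
Next gap: 7 days. Dec 18 2002 + 7 days = Dec 25 2002.
Next gap: 8 days. Dec 25 2002 + 8 days = Jan 2 2003.
Next gap: 9 days. Jan 2 2003 + 9 days = Jan 11 2003.
Next gap: 10 days. Jan 11 2003 + 10 days = Jan 21 2003.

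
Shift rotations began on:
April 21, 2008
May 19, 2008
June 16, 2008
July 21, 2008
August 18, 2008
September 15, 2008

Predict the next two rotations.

These are Mondays at 28- or 35-day spacing (28, 28, 35, 28, 28).
The pattern: 3rd Monday of the month.
3rd Monday of October 2008: October 20, 2008.
November 2008 — 3rd Monday is November 17, 2008.

October 20, 2008; November 17, 2008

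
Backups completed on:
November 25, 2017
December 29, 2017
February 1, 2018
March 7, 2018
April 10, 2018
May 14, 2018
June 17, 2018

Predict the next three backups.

The spacing is 34, 34, 34, 34, 34, 34 days — always 34 days.
June 17, 2018 + 34 days = July 21, 2018.
July 21, 2018 + 34 days = August 24, 2018.
August 24, 2018 + 34 days = September 27, 2018.

July 21, 2018; August 24, 2018; September 27, 2018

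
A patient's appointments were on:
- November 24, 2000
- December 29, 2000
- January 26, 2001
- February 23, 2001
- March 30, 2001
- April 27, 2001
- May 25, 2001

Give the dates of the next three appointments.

June 29, 2001; July 27, 2001; August 31, 2001

All Fridays; the gaps (35, 28, 28, 35, 28, 28) vary with month length.
This is the last Friday of each month.
Last Friday of June 2001: June 29, 2001.
Last Friday of July 2001: July 27, 2001.
August 2001 ends with Friday August 31, 2001.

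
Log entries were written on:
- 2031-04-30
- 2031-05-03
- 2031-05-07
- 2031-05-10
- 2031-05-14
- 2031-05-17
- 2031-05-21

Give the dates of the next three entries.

2031-05-24, 2031-05-28, 2031-05-31

Gaps: 3, 4, 3, 4, 3, 4 days — not constant, but cyclic with period 2.
The events fall on every Wednesday and Saturday.
Next Saturday: 2031-05-24.
The following Wednesday is 2031-05-28.
The following Saturday is 2031-05-31.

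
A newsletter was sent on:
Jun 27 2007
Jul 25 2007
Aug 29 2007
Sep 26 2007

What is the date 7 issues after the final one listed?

Every date is a Wednesday; gaps 28, 35, 28 days.
Each is the last Wednesday of its month (at least one falls on the 29th or later, ruling out '4th Wednesday').
Last Wednesday of October 2007: Oct 31 2007.
Last Wednesday of November 2007: Nov 28 2007.
Last Wednesday of December 2007: Dec 26 2007.
January 2008 ends with Wednesday Jan 30 2008.
February 2008 ends with Wednesday Feb 27 2008.
March 2008 ends with Wednesday Mar 26 2008.
April 2008 ends with Wednesday Apr 30 2008.

Apr 30 2008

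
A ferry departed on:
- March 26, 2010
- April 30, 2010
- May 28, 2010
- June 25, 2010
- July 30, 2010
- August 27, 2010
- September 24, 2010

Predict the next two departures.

All Fridays; the gaps (35, 28, 28, 35, 28, 28) vary with month length.
This is the last Friday of each month.
Last Friday of October 2010: October 29, 2010.
Last Friday of November 2010: November 26, 2010.

October 29, 2010; November 26, 2010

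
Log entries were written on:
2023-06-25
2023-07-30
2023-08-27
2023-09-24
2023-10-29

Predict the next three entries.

Every date is a Sunday; gaps 35, 28, 28, 35 days.
Each is the last Sunday of its month (at least one falls on the 29th or later, ruling out '4th Sunday').
Last Sunday of November 2023: 2023-11-26.
December 2023 ends with Sunday 2023-12-31.
January 2024 ends with Sunday 2024-01-28.

2023-11-26, 2023-12-31, 2024-01-28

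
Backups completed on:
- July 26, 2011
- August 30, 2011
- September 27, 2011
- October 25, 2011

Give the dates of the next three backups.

November 29, 2011; December 27, 2011; January 31, 2012

Every date is a Tuesday; gaps 35, 28, 28 days.
Each is the last Tuesday of its month (at least one falls on the 29th or later, ruling out '4th Tuesday').
November 2011 ends with Tuesday November 29, 2011.
Last Tuesday of December 2011: December 27, 2011.
Last Tuesday of January 2012: January 31, 2012.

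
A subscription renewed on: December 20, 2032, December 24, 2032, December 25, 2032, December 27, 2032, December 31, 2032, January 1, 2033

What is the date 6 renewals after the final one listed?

The gap pattern 4, 1, 2, 4, 1 repeats every 3 events.
These are the Mondays, Fridays and Saturdays of each week.
Next Monday: January 3, 2033.
The following Friday is January 7, 2033.
The following Saturday is January 8, 2033.
The following Monday is January 10, 2033.
The following Friday is January 14, 2033.
The following Saturday is January 15, 2033.

January 15, 2033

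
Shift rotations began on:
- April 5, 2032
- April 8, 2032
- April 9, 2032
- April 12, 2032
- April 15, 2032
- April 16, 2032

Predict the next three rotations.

Gaps: 3, 1, 3, 3, 1 days — not constant, but cyclic with period 3.
The events fall on every Monday, Thursday and Friday.
Next Monday: April 19, 2032.
The following Thursday is April 22, 2032.
Next Friday: April 23, 2032.

April 19, 2032; April 22, 2032; April 23, 2032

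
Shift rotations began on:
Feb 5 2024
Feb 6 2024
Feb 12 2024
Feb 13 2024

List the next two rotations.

Feb 19 2024, Feb 20 2024

The gap pattern 1, 6, 1 repeats every 2 events.
These are the Mondays and Tuesdays of each week.
Next Monday: Feb 19 2024.
Next Tuesday: Feb 20 2024.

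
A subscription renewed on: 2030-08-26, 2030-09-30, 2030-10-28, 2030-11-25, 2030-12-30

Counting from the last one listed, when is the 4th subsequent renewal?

2031-04-28

All Mondays; the gaps (35, 28, 28, 35) vary with month length.
This is the last Monday of each month.
January 2031 ends with Monday 2031-01-27.
Last Monday of February 2031: 2031-02-24.
Last Monday of March 2031: 2031-03-31.
April 2031 ends with Monday 2031-04-28.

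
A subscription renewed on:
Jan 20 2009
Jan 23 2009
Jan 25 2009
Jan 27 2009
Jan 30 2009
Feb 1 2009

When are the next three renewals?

The gap pattern 3, 2, 2, 3, 2 repeats every 3 events.
These are the Tuesdays, Fridays and Sundays of each week.
The following Tuesday is Feb 3 2009.
The following Friday is Feb 6 2009.
The following Sunday is Feb 8 2009.

Feb 3 2009, Feb 6 2009, Feb 8 2009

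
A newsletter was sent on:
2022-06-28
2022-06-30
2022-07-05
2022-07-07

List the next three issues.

2022-07-12, 2022-07-14, 2022-07-19

Gaps: 2, 5, 2 days — not constant, but cyclic with period 2.
The events fall on every Tuesday and Thursday.
The following Tuesday is 2022-07-12.
The following Thursday is 2022-07-14.
Next Tuesday: 2022-07-19.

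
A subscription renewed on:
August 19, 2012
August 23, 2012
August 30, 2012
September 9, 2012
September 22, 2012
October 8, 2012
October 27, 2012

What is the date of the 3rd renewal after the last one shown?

Gaps: 4, 7, 10, 13, 16, 19 days — each gap is 3 larger than the previous one.
Next gap: 22 days. October 27, 2012 + 22 days = November 18, 2012.
Next gap: 25 days. November 18, 2012 + 25 days = December 13, 2012.
Next gap: 28 days. December 13, 2012 + 28 days = January 10, 2013.

January 10, 2013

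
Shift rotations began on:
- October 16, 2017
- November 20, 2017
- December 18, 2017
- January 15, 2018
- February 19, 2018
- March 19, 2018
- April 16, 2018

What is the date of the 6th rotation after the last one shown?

October 15, 2018

Gaps: 35, 28, 28, 35, 28, 28 days — a mix of 28 and 35. Every date is a Monday.
Each is the 3rd Monday of its month.
May 2018 — 3rd Monday is May 21, 2018.
June 2018 — 3rd Monday is June 18, 2018.
3rd Monday of July 2018: July 16, 2018.
August 2018 — 3rd Monday is August 20, 2018.
3rd Monday of September 2018: September 17, 2018.
October 2018 — 3rd Monday is October 15, 2018.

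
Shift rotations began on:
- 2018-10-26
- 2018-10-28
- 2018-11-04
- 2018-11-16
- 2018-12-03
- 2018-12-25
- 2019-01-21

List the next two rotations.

2019-02-22, 2019-03-31

Intervals are 2, 7, 12, 17, 22, 27 days — an arithmetic progression with common difference 5.
Next gap: 32 days. 2019-01-21 + 32 days = 2019-02-22.
Next gap: 37 days. 2019-02-22 + 37 days = 2019-03-31.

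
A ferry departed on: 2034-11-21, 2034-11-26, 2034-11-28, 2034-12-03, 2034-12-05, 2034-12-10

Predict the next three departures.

2034-12-12, 2034-12-17, 2034-12-19

The gap pattern 5, 2, 5, 2, 5 repeats every 2 events.
These are the Tuesdays and Sundays of each week.
The following Tuesday is 2034-12-12.
Next Sunday: 2034-12-17.
Next Tuesday: 2034-12-19.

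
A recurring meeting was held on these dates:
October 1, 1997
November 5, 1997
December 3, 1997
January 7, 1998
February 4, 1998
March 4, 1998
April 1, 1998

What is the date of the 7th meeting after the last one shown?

All dates are Wednesdays, 35, 28, 35, 28, 28, 28 days apart.
Specifically, the 1st Wednesday of each month.
1st Wednesday of May 1998: May 6, 1998.
1st Wednesday of June 1998: June 3, 1998.
July 1998 — 1st Wednesday is July 1, 1998.
1st Wednesday of August 1998: August 5, 1998.
1st Wednesday of September 1998: September 2, 1998.
October 1998 — 1st Wednesday is October 7, 1998.
1st Wednesday of November 1998: November 4, 1998.

November 4, 1998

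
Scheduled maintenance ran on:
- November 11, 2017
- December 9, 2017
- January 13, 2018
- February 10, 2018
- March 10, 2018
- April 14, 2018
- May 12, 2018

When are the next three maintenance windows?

June 9, 2018; July 14, 2018; August 11, 2018

These are Saturdays at 28- or 35-day spacing (28, 35, 28, 28, 35, 28).
The pattern: 2nd Saturday of the month.
June 2018 — 2nd Saturday is June 9, 2018.
July 2018 — 2nd Saturday is July 14, 2018.
2nd Saturday of August 2018: August 11, 2018.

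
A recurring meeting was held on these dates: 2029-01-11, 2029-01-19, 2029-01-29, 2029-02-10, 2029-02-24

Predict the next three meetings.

Intervals are 8, 10, 12, 14 days — an arithmetic progression with common difference 2.
Next gap: 16 days. 2029-02-24 + 16 days = 2029-03-12.
Next gap: 18 days. 2029-03-12 + 18 days = 2029-03-30.
Next gap: 20 days. 2029-03-30 + 20 days = 2029-04-19.

2029-03-12, 2029-03-30, 2029-04-19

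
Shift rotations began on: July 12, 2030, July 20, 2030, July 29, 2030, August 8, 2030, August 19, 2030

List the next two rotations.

Gaps: 8, 9, 10, 11 days — each gap is 1 larger than the previous one.
Next gap: 12 days. August 19, 2030 + 12 days = August 31, 2030.
Next gap: 13 days. August 31, 2030 + 13 days = September 13, 2030.

August 31, 2030; September 13, 2030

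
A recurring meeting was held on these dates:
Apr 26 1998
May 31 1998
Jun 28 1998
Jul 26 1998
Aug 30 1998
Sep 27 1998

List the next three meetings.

These are Sundays with 35, 28, 28, 35, 28-day gaps.
Each is the final Sunday of its month — May 31 1998 is past the 28th, so '4th Sunday' doesn't fit.
Last Sunday of October 1998: Oct 25 1998.
November 1998 ends with Sunday Nov 29 1998.
Last Sunday of December 1998: Dec 27 1998.

Oct 25 1998, Nov 29 1998, Dec 27 1998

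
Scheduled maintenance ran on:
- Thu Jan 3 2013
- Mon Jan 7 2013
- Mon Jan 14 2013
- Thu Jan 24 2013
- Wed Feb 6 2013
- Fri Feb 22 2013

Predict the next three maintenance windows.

Intervals are 4, 7, 10, 13, 16 days — an arithmetic progression with common difference 3.
Next gap: 19 days. Fri Feb 22 2013 + 19 days = Wed Mar 13 2013.
Next gap: 22 days. Wed Mar 13 2013 + 22 days = Thu Apr 4 2013.
Next gap: 25 days. Thu Apr 4 2013 + 25 days = Mon Apr 29 2013.

Wed Mar 13 2013, Thu Apr 4 2013, Mon Apr 29 2013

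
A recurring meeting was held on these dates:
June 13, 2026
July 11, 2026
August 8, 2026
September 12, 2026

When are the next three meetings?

October 10, 2026; November 14, 2026; December 12, 2026

These are Saturdays at 28- or 35-day spacing (28, 28, 35).
The pattern: 2nd Saturday of the month.
2nd Saturday of October 2026: October 10, 2026.
November 2026 — 2nd Saturday is November 14, 2026.
2nd Saturday of December 2026: December 12, 2026.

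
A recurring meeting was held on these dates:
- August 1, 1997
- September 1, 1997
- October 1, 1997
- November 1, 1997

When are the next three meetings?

Each date is the 1st; the gaps (31, 30, 31) track the month lengths.
The rule is the 1st of each month.
Next: December 1997 → December 1, 1997.
Next: January 1998 → January 1, 1998.
February 1998: February 1, 1998.

December 1, 1997; January 1, 1998; February 1, 1998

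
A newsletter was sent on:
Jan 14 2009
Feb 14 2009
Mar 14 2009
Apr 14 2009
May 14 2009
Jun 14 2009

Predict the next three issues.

Jul 14 2009, Aug 14 2009, Sep 14 2009

The day-of-month is always 14 (31, 28, 31, 30, 31 days between events).
So this recurs on the 14th of each month.
Next: July 2009 → Jul 14 2009.
Next: August 2009 → Aug 14 2009.
September 2009: Sep 14 2009.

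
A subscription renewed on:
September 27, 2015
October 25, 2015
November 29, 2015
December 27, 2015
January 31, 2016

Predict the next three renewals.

February 28, 2016; March 27, 2016; April 24, 2016

Every date is a Sunday; gaps 28, 35, 28, 35 days.
Each is the last Sunday of its month (at least one falls on the 29th or later, ruling out '4th Sunday').
Last Sunday of February 2016: February 28, 2016.
March 2016 ends with Sunday March 27, 2016.
April 2016 ends with Sunday April 24, 2016.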